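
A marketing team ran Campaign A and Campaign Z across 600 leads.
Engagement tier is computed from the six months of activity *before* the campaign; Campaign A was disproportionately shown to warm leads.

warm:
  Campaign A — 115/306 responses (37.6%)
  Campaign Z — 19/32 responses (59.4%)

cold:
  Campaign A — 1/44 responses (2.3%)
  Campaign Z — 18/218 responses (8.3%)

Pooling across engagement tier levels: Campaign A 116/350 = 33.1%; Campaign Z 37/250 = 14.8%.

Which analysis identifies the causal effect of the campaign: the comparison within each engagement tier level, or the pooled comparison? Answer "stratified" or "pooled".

stratified

Engagement tier differs across campaigns for reasons unrelated to any effect of the campaign itself, and it separately predicts the outcome — a classic confounder. We must compare within engagement tier levels.
Within each level — warm: 37.6% vs 59.4%; cold: 2.3% vs 8.3% — Campaign Z is higher every time.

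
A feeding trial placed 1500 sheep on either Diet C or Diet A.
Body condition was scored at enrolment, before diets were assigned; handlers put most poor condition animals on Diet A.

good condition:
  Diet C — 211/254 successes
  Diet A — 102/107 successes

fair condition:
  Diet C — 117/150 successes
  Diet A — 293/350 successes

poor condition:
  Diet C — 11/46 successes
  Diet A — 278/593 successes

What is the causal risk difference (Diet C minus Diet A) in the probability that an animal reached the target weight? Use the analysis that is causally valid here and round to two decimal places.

Here starting body condition is a common cause — it drives both which diet a case falls under and the outcome. The crude comparison mixes populations; the stratum-specific rates are the causally relevant ones.
Adjusting over the population distribution of starting body condition: 0.241·(0.831−0.953) + 0.333·(0.780−0.837) + 0.426·(0.239−0.469) = -0.146.

-0.15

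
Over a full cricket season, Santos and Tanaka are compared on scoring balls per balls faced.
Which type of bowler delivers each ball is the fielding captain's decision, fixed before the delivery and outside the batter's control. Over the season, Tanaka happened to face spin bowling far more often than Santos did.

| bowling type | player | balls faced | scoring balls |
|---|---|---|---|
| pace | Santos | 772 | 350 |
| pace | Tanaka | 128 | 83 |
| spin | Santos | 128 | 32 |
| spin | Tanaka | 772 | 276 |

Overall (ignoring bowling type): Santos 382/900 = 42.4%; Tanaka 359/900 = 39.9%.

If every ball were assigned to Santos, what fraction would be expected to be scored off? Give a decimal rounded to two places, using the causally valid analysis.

0.35

Nothing the player does changes bowling type; the imbalance is an allocation artefact. With bowling type also predicting the outcome, the pooled figure is confounded, and the within-stratum comparison is the causal one.
Standardising Santos to the population bowling type mix: 0.500·350/772 + 0.500·32/128 = 0.352.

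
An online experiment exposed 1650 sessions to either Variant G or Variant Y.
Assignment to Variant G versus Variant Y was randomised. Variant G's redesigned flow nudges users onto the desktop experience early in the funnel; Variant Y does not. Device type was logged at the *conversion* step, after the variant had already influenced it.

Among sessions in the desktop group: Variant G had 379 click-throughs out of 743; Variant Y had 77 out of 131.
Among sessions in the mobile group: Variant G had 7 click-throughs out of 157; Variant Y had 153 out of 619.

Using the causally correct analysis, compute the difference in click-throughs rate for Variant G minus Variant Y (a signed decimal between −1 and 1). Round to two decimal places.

+0.12

The device type-specific comparison favours Variant Y throughout, but the pooled figures favour Variant G. The question is whether to condition on device type.
Device type lies on the pathway variant → device type → outcome, so adjusting for it blocks the indirect effect. For the total causal effect of variant, use the unadjusted pooled rates.
The causal difference is the pooled difference: 0.429 − 0.307 = +0.122.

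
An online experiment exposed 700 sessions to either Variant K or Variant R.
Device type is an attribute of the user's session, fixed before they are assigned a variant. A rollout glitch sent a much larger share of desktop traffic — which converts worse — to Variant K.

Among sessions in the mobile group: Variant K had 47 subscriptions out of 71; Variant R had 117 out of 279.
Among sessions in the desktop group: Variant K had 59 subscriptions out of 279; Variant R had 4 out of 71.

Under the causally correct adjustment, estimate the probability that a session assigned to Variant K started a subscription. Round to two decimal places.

0.44

The imbalance in device type arose from how sessions were allocated, not from anything the variant did; and device type independently affects the outcome. The pooled gap is confounded — condition on device type.
Standardising Variant K to the population device type mix: 0.500·47/71 + 0.500·59/279 = 0.437.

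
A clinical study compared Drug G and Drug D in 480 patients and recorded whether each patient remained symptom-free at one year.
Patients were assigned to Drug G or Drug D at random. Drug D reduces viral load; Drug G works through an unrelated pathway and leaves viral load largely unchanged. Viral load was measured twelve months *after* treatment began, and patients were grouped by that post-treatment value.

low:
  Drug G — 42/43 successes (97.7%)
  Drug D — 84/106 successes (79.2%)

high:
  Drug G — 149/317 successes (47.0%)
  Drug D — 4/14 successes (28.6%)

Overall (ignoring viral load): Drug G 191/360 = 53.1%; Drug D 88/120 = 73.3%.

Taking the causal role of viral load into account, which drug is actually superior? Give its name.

The distribution of viral load is itself part of what the drug does — it is an intermediate outcome. Holding it fixed would remove that part of the effect; the total effect is the pooled difference.
Pooled: Drug G 53.1% vs Drug D 73.3%; Drug D is higher overall.

Drug D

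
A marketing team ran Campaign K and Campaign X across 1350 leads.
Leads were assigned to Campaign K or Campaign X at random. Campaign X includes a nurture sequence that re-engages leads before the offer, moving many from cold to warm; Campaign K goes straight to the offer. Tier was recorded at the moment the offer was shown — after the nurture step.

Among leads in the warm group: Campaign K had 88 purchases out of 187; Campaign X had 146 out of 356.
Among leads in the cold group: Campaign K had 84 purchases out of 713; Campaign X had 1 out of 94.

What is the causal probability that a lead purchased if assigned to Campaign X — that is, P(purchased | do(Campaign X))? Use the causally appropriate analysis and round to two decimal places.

Within every engagement tier level Campaign K has the higher rate, yet pooled Campaign X does — Simpson's reversal.
Engagement tier lies on the pathway campaign → engagement tier → outcome, so adjusting for it blocks the indirect effect. For the total causal effect of campaign, use the unadjusted pooled rates.
So P(outcome | do(Campaign X)) is just the pooled rate for Campaign X: 147/450 = 0.327.

0.33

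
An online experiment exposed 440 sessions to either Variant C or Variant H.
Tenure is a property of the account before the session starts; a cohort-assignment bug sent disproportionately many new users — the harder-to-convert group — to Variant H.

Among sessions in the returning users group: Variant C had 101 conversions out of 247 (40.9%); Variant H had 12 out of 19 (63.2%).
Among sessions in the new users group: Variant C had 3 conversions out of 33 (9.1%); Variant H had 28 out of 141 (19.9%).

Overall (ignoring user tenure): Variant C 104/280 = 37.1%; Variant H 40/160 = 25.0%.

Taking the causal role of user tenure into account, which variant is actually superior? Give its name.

Nothing the variant does changes user tenure; the imbalance is an allocation artefact. With user tenure also predicting the outcome, the pooled figure is confounded, and the within-stratum comparison is the causal one.
Within each level — returning users: 40.9% vs 63.2%; new users: 9.1% vs 19.9% — Variant H is higher every time.

Variant H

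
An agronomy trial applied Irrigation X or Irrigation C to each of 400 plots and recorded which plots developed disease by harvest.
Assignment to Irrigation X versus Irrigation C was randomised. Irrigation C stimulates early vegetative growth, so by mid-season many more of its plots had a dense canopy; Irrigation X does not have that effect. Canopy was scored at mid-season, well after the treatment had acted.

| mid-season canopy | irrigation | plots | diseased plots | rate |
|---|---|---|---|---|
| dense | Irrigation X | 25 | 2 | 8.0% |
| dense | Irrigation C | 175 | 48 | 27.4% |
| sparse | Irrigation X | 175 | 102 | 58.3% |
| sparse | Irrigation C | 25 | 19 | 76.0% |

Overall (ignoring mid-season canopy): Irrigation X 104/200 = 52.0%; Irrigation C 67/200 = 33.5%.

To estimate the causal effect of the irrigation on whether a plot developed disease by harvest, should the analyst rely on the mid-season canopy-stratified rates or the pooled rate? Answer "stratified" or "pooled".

pooled

The stratified and pooled comparisons disagree (Irrigation X wins within each mid-season canopy; Irrigation C wins overall), so the answer turns on the causal role of mid-season canopy.
Mid-season canopy is recorded after the irrigation and is itself shifted by it — it sits on the causal path from irrigation to outcome. Conditioning on a mediator would strip out part of the effect we want; the pooled comparison gives the total causal effect.
Pooled: Irrigation X 52.0% vs Irrigation C 33.5%; Irrigation C is lower overall.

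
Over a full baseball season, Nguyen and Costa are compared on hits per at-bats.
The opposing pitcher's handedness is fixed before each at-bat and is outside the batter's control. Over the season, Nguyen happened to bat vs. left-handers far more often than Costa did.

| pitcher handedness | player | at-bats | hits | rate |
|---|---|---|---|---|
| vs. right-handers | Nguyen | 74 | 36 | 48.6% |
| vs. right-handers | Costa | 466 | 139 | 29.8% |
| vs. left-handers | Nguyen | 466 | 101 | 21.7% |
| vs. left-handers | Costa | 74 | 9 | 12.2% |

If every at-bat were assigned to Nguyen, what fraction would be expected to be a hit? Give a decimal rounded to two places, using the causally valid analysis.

0.35

Nothing the player does changes pitcher handedness; the imbalance is an allocation artefact. With pitcher handedness also predicting the outcome, the pooled figure is confounded, and the within-stratum comparison is the causal one.
Standardising Nguyen to the population pitcher handedness mix: 0.500·36/74 + 0.500·101/466 = 0.352.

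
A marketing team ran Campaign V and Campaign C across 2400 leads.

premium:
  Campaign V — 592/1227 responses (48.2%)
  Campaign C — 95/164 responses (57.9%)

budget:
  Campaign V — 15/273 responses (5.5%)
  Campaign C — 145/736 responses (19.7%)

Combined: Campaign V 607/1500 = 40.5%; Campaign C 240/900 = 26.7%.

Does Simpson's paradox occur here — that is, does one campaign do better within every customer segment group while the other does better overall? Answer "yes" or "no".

yes

Within each customer segment level (premium 48.2% vs 57.9%; budget 5.5% vs 19.7%), Campaign C has the higher rate every time. Pooled: 40.5% vs 26.7% — Campaign V has the higher rate overall. The two comparisons disagree.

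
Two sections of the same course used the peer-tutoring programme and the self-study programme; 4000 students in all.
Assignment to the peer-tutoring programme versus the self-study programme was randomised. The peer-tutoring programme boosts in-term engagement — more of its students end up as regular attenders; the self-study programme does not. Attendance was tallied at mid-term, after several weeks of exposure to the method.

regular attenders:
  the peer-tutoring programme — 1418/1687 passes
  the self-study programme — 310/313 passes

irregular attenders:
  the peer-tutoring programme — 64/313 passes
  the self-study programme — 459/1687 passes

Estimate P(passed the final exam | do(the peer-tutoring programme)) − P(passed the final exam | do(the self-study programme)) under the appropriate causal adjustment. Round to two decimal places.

+0.36

the self-study programme is higher inside every mid-term attendance stratum but the peer-tutoring programme is higher in aggregate. Whether to stratify depends on how mid-term attendance relates to the teaching method.
Stratifying would compare teaching methods among students the teaching methods themselves sorted into mid-term attendance groups — a form of selection on an intermediate. The unconditioned pooled rates give the total causal effect.
The causal difference is the pooled difference: 0.741 − 0.385 = +0.356.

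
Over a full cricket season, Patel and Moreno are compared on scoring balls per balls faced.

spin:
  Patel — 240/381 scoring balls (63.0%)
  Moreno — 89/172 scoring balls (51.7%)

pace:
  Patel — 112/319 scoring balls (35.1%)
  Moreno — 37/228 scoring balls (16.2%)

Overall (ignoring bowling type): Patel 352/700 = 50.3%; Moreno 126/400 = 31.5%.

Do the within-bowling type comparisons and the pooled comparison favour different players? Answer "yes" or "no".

Within each bowling type level (spin 63.0% vs 51.7%; pace 35.1% vs 16.2%), Patel has the higher rate every time. Pooled: 50.3% vs 31.5% — Patel has the higher rate overall. They agree.

no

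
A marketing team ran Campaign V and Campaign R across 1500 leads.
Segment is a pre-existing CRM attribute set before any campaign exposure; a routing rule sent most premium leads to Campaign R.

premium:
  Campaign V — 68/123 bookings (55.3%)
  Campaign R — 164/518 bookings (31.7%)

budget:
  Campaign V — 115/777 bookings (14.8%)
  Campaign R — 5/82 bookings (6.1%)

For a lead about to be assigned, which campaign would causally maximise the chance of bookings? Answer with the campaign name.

The customer segment-specific comparison favours Campaign V throughout, but the pooled figures favour Campaign R. The question is whether to condition on customer segment.
Customer segment satisfies the back-door criterion: it is not a descendant of the campaign, and it blocks the spurious path from campaign to outcome. Adjusting for it (i.e., using the within-customer segment rates) gives the causal effect.
Within each level — premium: 55.3% vs 31.7%; budget: 14.8% vs 6.1% — Campaign V is higher every time.

Campaign V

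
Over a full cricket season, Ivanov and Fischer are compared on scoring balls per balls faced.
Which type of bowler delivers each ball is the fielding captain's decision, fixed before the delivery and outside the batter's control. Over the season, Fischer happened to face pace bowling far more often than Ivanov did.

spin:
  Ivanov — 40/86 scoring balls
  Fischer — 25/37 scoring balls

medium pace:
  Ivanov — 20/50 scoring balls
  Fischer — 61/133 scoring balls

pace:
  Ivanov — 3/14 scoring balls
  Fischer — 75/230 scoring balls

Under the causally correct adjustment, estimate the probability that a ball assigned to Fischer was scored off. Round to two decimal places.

Since bowling type is a pre-existing factor (not a product of the player) and it affects the outcome on its own, it is a confounder. The stratified rates, not the pooled rate, identify the causal effect.
Standardising Fischer to the population bowling type mix: 0.224·25/37 + 0.333·61/133 + 0.444·75/230 = 0.448.

0.45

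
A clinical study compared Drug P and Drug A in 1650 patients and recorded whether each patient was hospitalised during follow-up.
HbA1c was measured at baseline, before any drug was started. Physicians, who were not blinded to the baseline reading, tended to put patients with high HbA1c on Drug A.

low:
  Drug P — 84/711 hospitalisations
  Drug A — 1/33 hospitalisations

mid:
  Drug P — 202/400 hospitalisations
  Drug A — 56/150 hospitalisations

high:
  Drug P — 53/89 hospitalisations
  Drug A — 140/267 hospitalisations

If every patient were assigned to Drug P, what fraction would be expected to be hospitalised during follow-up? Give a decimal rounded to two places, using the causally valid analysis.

Within every HbA1c level Drug A has the lower rate, yet pooled Drug P does — Simpson's reversal.
HbA1c differs across drugs for reasons unrelated to any effect of the drug itself, and it separately predicts the outcome — a classic confounder. We must compare within HbA1c levels.
Standardising Drug P to the population HbA1c mix: 0.451·84/711 + 0.333·202/400 + 0.216·53/89 = 0.350.

0.35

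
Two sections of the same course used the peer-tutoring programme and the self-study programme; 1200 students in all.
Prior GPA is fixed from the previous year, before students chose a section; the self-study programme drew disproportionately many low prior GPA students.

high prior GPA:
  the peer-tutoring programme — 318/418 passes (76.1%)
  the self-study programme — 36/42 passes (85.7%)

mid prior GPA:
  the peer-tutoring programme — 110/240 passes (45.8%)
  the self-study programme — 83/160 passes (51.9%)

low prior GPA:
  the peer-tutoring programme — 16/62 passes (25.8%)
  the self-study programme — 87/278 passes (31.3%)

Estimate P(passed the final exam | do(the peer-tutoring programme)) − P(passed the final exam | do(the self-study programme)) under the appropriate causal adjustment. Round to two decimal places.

-0.07

Prior GPA band differs across teaching methods for reasons unrelated to any effect of the teaching method itself, and it separately predicts the outcome — a classic confounder. We must compare within prior GPA band levels.
Adjusting over the population distribution of prior GPA band: 0.383·(0.761−0.857) + 0.333·(0.458−0.519) + 0.283·(0.258−0.313) = -0.073.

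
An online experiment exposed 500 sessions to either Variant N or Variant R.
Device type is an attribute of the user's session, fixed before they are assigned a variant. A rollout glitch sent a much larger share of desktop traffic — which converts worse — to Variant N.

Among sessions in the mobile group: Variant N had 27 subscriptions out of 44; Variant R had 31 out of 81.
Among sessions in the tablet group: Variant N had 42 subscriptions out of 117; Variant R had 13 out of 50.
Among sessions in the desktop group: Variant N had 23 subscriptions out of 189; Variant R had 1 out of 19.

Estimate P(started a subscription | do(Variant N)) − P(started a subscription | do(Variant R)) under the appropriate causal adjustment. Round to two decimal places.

+0.12

Nothing the variant does changes device type; the imbalance is an allocation artefact. With device type also predicting the outcome, the pooled figure is confounded, and the within-stratum comparison is the causal one.
Adjusting over the population distribution of device type: 0.250·(0.614−0.383) + 0.334·(0.359−0.260) + 0.416·(0.122−0.053) = +0.120.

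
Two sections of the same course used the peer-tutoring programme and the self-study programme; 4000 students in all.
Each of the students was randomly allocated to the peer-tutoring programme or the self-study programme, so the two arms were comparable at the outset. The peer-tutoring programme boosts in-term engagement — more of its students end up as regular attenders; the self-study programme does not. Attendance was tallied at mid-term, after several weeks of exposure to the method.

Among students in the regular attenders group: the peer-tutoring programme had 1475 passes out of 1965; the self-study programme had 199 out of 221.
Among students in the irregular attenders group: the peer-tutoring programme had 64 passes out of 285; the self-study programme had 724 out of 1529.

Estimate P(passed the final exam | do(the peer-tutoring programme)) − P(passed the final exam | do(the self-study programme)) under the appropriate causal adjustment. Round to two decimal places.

+0.16

Because the teaching method influences mid-term attendance, mid-term attendance is a post-treatment mediator, not a confounder. Stratifying on it would bias the estimate; the causal effect is the crude pooled difference.
The causal difference is the pooled difference: 0.684 − 0.527 = +0.157.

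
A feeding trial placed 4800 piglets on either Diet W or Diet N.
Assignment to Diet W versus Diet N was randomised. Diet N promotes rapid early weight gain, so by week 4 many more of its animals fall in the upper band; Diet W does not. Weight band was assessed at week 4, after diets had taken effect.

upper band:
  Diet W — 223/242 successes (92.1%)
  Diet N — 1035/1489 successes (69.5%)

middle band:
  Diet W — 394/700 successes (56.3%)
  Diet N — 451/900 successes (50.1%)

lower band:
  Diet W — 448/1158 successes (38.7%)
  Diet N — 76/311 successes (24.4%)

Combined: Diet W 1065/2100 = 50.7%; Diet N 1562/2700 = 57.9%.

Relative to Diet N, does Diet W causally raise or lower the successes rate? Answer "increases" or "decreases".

Week-4 weight band is recorded after the diet and is itself shifted by it — it sits on the causal path from diet to outcome. Conditioning on a mediator would strip out part of the effect we want; the pooled comparison gives the total causal effect.
Pooled: Diet W 50.7% vs Diet N 57.9%; Diet N is higher overall.

decreases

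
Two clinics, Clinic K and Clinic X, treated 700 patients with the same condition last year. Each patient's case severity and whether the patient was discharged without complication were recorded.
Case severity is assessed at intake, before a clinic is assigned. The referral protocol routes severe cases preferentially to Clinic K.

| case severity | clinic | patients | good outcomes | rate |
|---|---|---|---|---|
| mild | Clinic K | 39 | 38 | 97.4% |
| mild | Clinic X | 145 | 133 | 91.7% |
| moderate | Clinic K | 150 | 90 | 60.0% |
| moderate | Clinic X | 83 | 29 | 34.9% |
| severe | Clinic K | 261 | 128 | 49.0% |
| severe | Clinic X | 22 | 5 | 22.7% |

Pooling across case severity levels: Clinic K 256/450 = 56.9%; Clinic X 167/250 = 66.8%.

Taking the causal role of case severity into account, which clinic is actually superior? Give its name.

Case severity is set before the clinic has any effect — it is not caused by the clinic — and it independently drives the outcome. That makes it a confounder, so the causal comparison is within case severity levels.
Within each level — mild: 97.4% vs 91.7%; moderate: 60.0% vs 34.9%; severe: 49.0% vs 22.7% — Clinic K is higher every time.

Clinic K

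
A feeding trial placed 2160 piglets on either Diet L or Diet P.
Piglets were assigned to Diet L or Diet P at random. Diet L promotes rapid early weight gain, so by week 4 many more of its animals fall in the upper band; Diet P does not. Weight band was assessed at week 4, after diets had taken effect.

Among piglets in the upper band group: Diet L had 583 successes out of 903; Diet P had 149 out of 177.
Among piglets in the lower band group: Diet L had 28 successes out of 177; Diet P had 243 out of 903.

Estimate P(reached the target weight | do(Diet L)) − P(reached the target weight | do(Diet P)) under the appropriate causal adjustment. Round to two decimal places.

+0.20

Stratifying would compare diets among piglets the diets themselves sorted into week-4 weight band groups — a form of selection on an intermediate. The unconditioned pooled rates give the total causal effect.
The causal difference is the pooled difference: 0.566 − 0.363 = +0.203.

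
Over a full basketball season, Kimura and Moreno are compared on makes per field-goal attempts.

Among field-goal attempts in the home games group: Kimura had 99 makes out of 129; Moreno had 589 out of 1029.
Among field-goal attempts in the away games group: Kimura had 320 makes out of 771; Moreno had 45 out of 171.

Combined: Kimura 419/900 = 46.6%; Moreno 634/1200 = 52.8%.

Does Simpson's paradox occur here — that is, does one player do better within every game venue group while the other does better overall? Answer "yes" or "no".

yes

Within each game venue level (home games 76.7% vs 57.2%; away games 41.5% vs 26.3%), Kimura has the higher rate every time. Pooled: 46.6% vs 52.8% — Moreno has the higher rate overall. The two comparisons disagree.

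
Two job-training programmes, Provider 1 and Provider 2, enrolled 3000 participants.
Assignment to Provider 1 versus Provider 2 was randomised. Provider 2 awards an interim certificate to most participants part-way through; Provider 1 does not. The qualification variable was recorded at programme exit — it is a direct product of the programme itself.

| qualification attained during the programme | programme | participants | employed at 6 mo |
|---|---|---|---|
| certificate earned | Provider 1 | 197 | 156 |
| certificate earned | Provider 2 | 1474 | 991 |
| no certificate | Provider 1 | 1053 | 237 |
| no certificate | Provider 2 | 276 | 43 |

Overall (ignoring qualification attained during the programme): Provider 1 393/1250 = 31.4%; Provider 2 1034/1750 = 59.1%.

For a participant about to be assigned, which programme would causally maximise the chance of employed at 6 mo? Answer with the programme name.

Within every qualification attained during the programme level Provider 1 has the higher rate, yet pooled Provider 2 does — Simpson's reversal.
Qualification attained during the programme is recorded after the programme and is itself shifted by it — it sits on the causal path from programme to outcome. Conditioning on a mediator would strip out part of the effect we want; the pooled comparison gives the total causal effect.
Pooled: Provider 1 31.4% vs Provider 2 59.1%; Provider 2 is higher overall.

Provider 2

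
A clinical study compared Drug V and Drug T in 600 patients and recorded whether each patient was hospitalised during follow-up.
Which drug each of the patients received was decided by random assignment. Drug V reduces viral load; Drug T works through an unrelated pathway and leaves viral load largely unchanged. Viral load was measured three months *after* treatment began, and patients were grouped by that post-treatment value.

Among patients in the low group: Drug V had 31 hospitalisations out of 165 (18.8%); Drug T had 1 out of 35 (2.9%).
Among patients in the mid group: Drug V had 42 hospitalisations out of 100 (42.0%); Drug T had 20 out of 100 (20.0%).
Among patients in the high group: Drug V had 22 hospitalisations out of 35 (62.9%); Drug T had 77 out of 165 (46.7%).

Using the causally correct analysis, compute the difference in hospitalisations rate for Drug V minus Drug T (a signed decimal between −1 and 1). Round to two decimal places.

The distribution of viral load is itself part of what the drug does — it is an intermediate outcome. Holding it fixed would remove that part of the effect; the total effect is the pooled difference.
The causal difference is the pooled difference: 0.317 − 0.327 = -0.010.

-0.01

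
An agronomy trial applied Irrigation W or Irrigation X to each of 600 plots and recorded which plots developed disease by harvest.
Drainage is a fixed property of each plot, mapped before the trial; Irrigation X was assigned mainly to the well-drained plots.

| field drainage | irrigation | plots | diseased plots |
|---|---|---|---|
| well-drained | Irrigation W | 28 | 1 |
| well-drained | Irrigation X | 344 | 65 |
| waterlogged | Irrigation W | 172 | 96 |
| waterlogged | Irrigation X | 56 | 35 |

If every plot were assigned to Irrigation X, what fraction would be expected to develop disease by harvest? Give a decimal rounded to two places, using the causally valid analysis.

0.35

Since field drainage is a pre-existing factor (not a product of the irrigation) and it affects the outcome on its own, it is a confounder. The stratified rates, not the pooled rate, identify the causal effect.
Standardising Irrigation X to the population field drainage mix: 0.620·65/344 + 0.380·35/56 = 0.355.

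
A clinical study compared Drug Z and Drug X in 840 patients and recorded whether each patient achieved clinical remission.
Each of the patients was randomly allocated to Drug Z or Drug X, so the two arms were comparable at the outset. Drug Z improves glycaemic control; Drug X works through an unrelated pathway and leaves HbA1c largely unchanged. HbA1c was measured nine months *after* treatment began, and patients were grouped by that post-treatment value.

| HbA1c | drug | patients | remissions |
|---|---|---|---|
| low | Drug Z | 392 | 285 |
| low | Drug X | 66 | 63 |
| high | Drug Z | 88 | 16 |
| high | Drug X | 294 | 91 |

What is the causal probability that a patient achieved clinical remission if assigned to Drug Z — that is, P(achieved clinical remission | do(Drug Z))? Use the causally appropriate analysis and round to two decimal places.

0.63

HbA1c lies on the pathway drug → HbA1c → outcome, so adjusting for it blocks the indirect effect. For the total causal effect of drug, use the unadjusted pooled rates.
So P(outcome | do(Drug Z)) is just the pooled rate for Drug Z: 301/480 = 0.627.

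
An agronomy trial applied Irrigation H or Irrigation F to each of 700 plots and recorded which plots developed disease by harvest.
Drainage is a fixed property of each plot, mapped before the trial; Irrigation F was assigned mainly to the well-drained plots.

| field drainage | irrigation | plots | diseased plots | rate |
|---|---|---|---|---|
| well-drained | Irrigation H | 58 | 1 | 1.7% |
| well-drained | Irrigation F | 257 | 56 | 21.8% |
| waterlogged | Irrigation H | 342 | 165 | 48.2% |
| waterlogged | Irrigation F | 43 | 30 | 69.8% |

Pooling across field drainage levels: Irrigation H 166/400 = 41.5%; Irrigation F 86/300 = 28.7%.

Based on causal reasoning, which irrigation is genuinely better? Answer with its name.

Irrigation H

The imbalance in field drainage arose from how plots were allocated, not from anything the irrigation did; and field drainage independently affects the outcome. The pooled gap is confounded — condition on field drainage.
Within each level — well-drained: 1.7% vs 21.8%; waterlogged: 48.2% vs 69.8% — Irrigation H is lower every time.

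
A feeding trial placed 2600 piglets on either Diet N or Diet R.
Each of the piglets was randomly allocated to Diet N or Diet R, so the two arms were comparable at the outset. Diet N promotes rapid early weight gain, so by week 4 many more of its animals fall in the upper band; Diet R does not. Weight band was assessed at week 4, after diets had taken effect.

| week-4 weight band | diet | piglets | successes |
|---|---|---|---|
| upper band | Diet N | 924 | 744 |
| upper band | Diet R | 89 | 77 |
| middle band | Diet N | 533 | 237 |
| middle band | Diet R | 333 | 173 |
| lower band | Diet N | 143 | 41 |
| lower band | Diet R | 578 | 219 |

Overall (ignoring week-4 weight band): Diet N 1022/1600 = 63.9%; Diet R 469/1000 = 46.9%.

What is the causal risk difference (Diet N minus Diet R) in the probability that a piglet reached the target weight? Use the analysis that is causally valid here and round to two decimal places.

Within every week-4 weight band level Diet R has the higher rate, yet pooled Diet N does — Simpson's reversal.
Week-4 weight band here is a post-treatment variable shaped by the diet; conditioning on it would introduce bias rather than remove it. The overall comparison is the causal one.
The causal difference is the pooled difference: 0.639 − 0.469 = +0.170.

+0.17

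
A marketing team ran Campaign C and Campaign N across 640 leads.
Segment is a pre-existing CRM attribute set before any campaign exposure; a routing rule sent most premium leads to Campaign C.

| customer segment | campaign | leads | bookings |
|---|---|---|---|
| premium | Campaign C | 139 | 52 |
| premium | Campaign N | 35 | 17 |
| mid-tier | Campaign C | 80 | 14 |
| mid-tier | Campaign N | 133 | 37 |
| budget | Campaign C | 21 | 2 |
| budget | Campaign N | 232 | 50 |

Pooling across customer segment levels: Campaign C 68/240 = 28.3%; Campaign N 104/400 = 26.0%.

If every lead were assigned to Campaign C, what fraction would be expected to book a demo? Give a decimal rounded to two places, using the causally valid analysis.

The stratified and pooled comparisons disagree (Campaign N wins within each customer segment; Campaign C wins overall), so the answer turns on the causal role of customer segment.
Customer segment differs across campaigns for reasons unrelated to any effect of the campaign itself, and it separately predicts the outcome — a classic confounder. We must compare within customer segment levels.
Standardising Campaign C to the population customer segment mix: 0.272·52/139 + 0.333·14/80 + 0.395·2/21 = 0.198.

0.20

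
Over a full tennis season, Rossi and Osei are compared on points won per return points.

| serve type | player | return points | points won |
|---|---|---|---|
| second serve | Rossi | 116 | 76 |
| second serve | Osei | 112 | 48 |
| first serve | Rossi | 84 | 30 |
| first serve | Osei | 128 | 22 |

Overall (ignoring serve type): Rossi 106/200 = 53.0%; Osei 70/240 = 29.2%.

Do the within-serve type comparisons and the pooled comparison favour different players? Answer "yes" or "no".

Within each serve type level (second serve 65.5% vs 42.9%; first serve 35.7% vs 17.2%), Rossi has the higher rate every time. Pooled: 53.0% vs 29.2% — Rossi has the higher rate overall. They agree.

no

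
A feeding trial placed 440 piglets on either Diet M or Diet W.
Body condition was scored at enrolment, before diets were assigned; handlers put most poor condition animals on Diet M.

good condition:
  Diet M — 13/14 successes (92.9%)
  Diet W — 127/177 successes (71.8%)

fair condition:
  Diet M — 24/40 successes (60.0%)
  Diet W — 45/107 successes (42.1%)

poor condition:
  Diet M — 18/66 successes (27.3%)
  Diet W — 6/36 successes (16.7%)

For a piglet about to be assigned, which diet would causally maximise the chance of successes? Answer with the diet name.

Here starting body condition is a common cause — it drives both which diet a case falls under and the outcome. The crude comparison mixes populations; the stratum-specific rates are the causally relevant ones.
Within each level — good condition: 92.9% vs 71.8%; fair condition: 60.0% vs 42.1%; poor condition: 27.3% vs 16.7% — Diet M is higher every time.

Diet M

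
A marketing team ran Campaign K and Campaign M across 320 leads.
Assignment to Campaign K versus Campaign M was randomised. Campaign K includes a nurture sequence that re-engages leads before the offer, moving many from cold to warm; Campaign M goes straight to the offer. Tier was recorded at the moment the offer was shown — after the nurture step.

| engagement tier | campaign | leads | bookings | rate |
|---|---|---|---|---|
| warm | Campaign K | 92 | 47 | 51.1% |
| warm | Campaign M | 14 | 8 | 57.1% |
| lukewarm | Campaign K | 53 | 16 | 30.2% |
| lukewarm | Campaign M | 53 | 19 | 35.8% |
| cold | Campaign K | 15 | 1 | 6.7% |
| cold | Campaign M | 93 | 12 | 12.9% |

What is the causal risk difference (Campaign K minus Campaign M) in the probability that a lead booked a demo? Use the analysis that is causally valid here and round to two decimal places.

+0.16

Engagement tier is recorded after the campaign and is itself shifted by it — it sits on the causal path from campaign to outcome. Conditioning on a mediator would strip out part of the effect we want; the pooled comparison gives the total causal effect.
The causal difference is the pooled difference: 0.400 − 0.244 = +0.156.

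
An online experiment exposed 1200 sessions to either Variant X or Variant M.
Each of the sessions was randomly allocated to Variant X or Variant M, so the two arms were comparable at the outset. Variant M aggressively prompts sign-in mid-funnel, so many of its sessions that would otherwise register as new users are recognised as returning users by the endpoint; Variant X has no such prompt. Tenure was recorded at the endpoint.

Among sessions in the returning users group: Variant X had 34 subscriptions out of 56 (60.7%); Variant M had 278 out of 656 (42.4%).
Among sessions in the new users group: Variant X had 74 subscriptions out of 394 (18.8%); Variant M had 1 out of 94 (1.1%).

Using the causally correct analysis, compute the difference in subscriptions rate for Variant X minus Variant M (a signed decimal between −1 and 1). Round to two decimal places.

Variant X is higher inside every user tenure stratum but Variant M is higher in aggregate. Whether to stratify depends on how user tenure relates to the variant.
User tenure is downstream of the variant. One should not condition on a consequence of treatment, so the overall rates are the right comparison.
The causal difference is the pooled difference: 0.240 − 0.372 = -0.132.

-0.13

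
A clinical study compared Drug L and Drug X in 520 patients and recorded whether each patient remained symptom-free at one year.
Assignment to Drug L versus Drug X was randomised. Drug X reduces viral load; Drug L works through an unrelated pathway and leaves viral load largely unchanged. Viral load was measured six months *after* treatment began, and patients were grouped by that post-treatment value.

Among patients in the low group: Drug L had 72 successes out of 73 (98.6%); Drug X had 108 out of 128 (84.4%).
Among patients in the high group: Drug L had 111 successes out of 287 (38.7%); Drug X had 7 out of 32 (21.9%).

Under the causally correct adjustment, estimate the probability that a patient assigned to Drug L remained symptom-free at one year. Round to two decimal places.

0.51

Viral load is downstream of the drug. One should not condition on a consequence of treatment, so the overall rates are the right comparison.
So P(outcome | do(Drug L)) is just the pooled rate for Drug L: 183/360 = 0.508.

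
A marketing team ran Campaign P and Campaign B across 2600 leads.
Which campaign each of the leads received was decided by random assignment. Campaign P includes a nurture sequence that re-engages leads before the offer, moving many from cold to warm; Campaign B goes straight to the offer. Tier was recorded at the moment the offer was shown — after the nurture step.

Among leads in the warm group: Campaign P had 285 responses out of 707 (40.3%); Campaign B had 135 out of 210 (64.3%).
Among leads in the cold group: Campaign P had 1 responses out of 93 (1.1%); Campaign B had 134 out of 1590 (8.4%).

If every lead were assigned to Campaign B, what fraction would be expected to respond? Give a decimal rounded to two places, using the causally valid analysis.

Because the campaign influences engagement tier, engagement tier is a post-treatment mediator, not a confounder. Stratifying on it would bias the estimate; the causal effect is the crude pooled difference.
So P(outcome | do(Campaign B)) is just the pooled rate for Campaign B: 269/1800 = 0.149.

0.15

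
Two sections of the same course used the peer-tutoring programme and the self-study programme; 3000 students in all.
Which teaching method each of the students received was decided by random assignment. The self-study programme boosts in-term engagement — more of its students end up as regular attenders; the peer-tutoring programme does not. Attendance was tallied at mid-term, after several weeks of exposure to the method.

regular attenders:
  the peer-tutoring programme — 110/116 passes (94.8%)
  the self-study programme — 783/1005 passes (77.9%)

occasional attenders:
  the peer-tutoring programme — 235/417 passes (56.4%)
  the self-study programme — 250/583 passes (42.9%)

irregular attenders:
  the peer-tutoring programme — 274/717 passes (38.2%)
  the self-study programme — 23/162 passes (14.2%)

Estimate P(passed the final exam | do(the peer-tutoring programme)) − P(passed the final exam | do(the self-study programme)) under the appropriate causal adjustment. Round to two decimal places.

-0.11

the peer-tutoring programme is higher inside every mid-term attendance stratum but the self-study programme is higher in aggregate. Whether to stratify depends on how mid-term attendance relates to the teaching method.
Stratifying would compare teaching methods among students the teaching methods themselves sorted into mid-term attendance groups — a form of selection on an intermediate. The unconditioned pooled rates give the total causal effect.
The causal difference is the pooled difference: 0.495 − 0.603 = -0.108.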